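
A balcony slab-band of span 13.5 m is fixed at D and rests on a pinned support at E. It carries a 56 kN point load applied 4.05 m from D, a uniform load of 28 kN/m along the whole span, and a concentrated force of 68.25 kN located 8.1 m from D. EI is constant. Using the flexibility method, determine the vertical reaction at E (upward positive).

R_E = 178 kN

Choose R_E as the redundant. The primary structure is the cantilever fixed at D.
Primary-structure tip deflection at E by superposition:
  point load 56 at a = 4.05: Pa²(3L − a)/(6EI) = 5580/EI
  UDL 28: wL⁴/(8EI) = 116253/EI
  point load 68.25 at a = 8.1: Pa²(3L − a)/(6EI) = 24181/EI
  δ_0 = 146013/EI
Flexibility coefficient — unit upward force at E: δ_{EE} = L³/(3EI) = 820.1/EI.
The prop prevents deflection at E: R_E = δ_0/δ_{EE} = 146013/820.1 = 178 kN.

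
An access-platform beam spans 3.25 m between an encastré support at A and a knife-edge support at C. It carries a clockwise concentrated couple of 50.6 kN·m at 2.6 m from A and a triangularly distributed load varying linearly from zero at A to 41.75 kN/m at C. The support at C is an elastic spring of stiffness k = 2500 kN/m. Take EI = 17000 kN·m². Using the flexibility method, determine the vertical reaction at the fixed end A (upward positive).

Choose R_C as the redundant. The primary structure is the cantilever fixed at A.
Downward deflection at the released point C due to the loads:
  clockwise couple 50.6 at a = 2.6: M₀a(2L − a)/(2EI) = 256.5/EI
  triangular load, peak 41.75 at the free end: 11w₀L⁴/(120EI) = 427/EI
  δ_0 = 683.5/EI
Tip deflection under a unit load at C: L³/(3EI) = 11.44/EI.
With EI = 17000 kN·m²: δ_0 = 0.040207 m and δ_{CC} = 0.000673 m/kN.
Compatibility — the spring shortens by R_C/k under the reaction it provides: δ_0 − R_C·δ_{CC} = R_C/k. With 1/k = 0.0004 m/kN, R_C = δ_0 / (δ_{CC} + 1/k) = 0.040207 / (0.000673 + 0.0004) = 37.47 kN.
Vertical equilibrium: R_A = ΣP − R_C = 67.84 − 37.47 = 30.38 kN.

R_A = 30.38 kN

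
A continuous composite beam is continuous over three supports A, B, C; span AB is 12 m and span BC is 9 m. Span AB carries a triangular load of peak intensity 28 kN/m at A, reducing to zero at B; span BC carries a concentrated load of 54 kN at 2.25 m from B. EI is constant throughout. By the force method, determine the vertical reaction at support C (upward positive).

Take M_B as the redundant. Released structure: two simple spans AB and BC with a hinge at B.
Rotations at B on the released spans (each span's end-slope, ×1/EI):
  span AB: triangular load, peak 28: 7w₀L³/(360EI) = 940.8/EI
  span BC: point load 54 at a = 2.25: Pab(L + b)/(6LEI) = 239.2/EI
  relative rotation θ_0 = (940.8 + 239.2)/EI = 1180/EI
A unit hogging moment at B produces rotation L₁/(3EI) + L₂/(3EI) = 7/EI.
Compatibility: M_B·(L₁+L₂)/(3EI) = θ_0, giving M_B = 168.6 kN·m (hogging).
Span BC, ΣM about C: R_B^{BC}·9 = 364.5 + 168.6, so R_B^{BC} = 59.23 kN and R_C = 54 − 59.23 = -5.23 kN.

R_C = -5.23 kN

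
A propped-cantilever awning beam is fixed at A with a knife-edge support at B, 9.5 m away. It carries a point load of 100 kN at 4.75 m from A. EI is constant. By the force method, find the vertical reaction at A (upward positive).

Take the reaction at B as the redundant and release it; the primary structure is a cantilever fixed at A.
Deflection at B on the released cantilever, summing each load's contribution:
  point load 100 at a = 4.75: Pa²(3L − a)/(6EI) = 8931/EI
Tip deflection under a unit load at B: L³/(3EI) = 285.8/EI.
Compatibility at B: δ_0 − R_B·δ_{BB} = 0, so R_B = 8931/285.8 = 31.25 kN.
Vertical equilibrium: R_A = ΣP − R_B = 100 − 31.25 = 68.75 kN.

R_A = 68.75 kN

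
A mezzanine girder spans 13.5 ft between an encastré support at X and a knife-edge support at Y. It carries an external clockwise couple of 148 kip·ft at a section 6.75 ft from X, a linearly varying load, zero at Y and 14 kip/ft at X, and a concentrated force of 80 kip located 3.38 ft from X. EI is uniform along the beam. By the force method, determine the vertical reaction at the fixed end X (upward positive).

Take the reaction at Y as the redundant and release it; the primary structure is a cantilever fixed at X.
Deflection at Y on the released cantilever, summing each load's contribution:
  clockwise couple 148 at a = 6.75: M₀a(2L − a)/(2EI) = 10115/EI
  triangular load, peak 14 at the fixed end: w₀L⁴/(30EI) = 15500/EI
  point load 80 at a = 3.38: Pa²(3L − a)/(6EI) = 5654/EI
  δ_0 = 31270/EI
Flexibility coefficient — unit upward force at Y: δ_{YY} = L³/(3EI) = 820.1/EI.
The prop prevents deflection at Y: R_Y = δ_0/δ_{YY} = 31270/820.1 = 38.13 kip.
Vertical equilibrium: R_X = ΣP − R_Y = 174.5 − 38.13 = 136.4 kip.

R_X = 136.4 kip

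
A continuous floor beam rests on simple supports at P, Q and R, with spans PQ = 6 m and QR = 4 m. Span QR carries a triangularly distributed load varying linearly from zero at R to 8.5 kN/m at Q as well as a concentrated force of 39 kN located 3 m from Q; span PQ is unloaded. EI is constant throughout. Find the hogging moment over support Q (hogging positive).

Release continuity at Q by inserting a hinge; the redundant is the internal moment M_Q. The primary structure is two simply-supported spans PQ and QR.
Rotations at Q on the released spans (each span's end-slope, ×1/EI):
  span QR: triangular load, peak 8.5: w₀L³/(45EI) = 12.09/EI
  span QR: point load 39 at a = 3: Pab(L + b)/(6LEI) = 24.38/EI
  relative rotation θ_0 = (0 + 36.46)/EI = 36.46/EI
A unit hogging moment at Q produces rotation L₁/(3EI) + L₂/(3EI) = 3.333/EI.
Slope continuity at Q: θ_0 = M_Q·3.333/EI, so M_Q = 36.46/3.333 = 10.94 kN·m (hogging).

M_Q = 10.94 kN·m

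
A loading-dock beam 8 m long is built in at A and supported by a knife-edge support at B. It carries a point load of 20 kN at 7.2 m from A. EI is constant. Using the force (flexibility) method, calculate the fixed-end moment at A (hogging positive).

M_A = 7.92 kN·m

Remove the prop at B; the released (primary) structure is a cantilever built in at A.
Deflection at B on the released cantilever, summing each load's contribution:
  point load 20 at a = 7.2: Pa²(3L − a)/(6EI) = 2903/EI
Tip deflection under a unit load at B: L³/(3EI) = 170.7/EI.
The prop prevents deflection at B: R_B = δ_0/δ_{BB} = 2903/170.7 = 17.01 kN.
Moment equilibrium about A: M_A = Σ(load moments about A) − R_B·L = 144 − 17.01×8 = 7.92 kN·m.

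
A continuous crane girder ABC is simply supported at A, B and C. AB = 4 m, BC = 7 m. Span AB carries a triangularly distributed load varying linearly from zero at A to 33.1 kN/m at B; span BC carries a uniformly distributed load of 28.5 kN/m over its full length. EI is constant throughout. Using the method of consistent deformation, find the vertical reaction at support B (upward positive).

Release continuity at B by inserting a hinge; the redundant is the internal moment M_B. The primary structure is two simply-supported spans AB and BC.
Discontinuity in slope at B on the released structure — sum the simple-span end rotations:
  span AB: triangular load, peak 33.1: w₀L³/(45EI) = 47.08/EI
  span BC: UDL 28.5: wL³/(24EI) = 407.3/EI
  relative rotation θ_0 = (47.08 + 407.3)/EI = 454.4/EI
A unit hogging moment at B produces rotation L₁/(3EI) + L₂/(3EI) = 3.667/EI.
Compatibility: M_B·(L₁+L₂)/(3EI) = θ_0, giving M_B = 123.9 kN·m (hogging).
Span AB, ΣM about A with M_B applied at B: R_B^{AB}·4 = 176.5 + 123.9, so R_B^{AB} = 75.11 kN and R_A = 66.2 − 75.11 = -8.914 kN.
Span BC, ΣM about C: R_B^{BC}·7 = 698.2 + 123.9, so R_B^{BC} = 117.5 kN and R_C = 199.5 − 117.5 = 82.05 kN.
R_B = 75.11 + 117.5 = 192.6 kN.

R_B = 192.6 kN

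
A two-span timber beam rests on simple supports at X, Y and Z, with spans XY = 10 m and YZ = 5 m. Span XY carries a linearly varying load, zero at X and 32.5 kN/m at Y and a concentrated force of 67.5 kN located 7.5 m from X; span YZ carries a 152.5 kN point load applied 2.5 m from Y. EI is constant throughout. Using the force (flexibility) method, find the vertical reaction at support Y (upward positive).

R_Y = 315 kN

Insert a hinge at Y; M_Y is the redundant, and each span becomes simply supported.
Discontinuity in slope at Y on the released structure — sum the simple-span end rotations:
  span XY: triangular load, peak 32.5: w₀L³/(45EI) = 722.2/EI
  span XY: point load 67.5 at a = 7.5: Pab(L + a)/(6LEI) = 369.1/EI
  span YZ: point load 152.5 at a = 2.5: Pab(L + b)/(6LEI) = 238.3/EI
  relative rotation θ_0 = (1091 + 238.3)/EI = 1330/EI
A unit hogging moment at Y produces rotation L₁/(3EI) + L₂/(3EI) = 5/EI.
Compatibility: M_Y·(L₁+L₂)/(3EI) = θ_0, giving M_Y = 265.9 kN·m (hogging).
Span XY, ΣM about X with M_Y applied at Y: R_Y^{XY}·10 = 1590 + 265.9, so R_Y^{XY} = 185.6 kN and R_X = 230 − 185.6 = 44.45 kN.
Span YZ, ΣM about Z: R_Y^{YZ}·5 = 381.2 + 265.9, so R_Y^{YZ} = 129.4 kN and R_Z = 152.5 − 129.4 = 23.06 kN.
R_Y = 185.6 + 129.4 = 315 kN.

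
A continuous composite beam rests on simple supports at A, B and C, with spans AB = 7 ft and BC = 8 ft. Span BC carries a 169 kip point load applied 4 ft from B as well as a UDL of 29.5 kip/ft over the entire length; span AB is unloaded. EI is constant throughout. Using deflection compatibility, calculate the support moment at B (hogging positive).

M_B = 261.1 kip·ft

Take M_B as the redundant. Released structure: two simple spans AB and BC with a hinge at B.
Discontinuity in slope at B on the released structure — sum the simple-span end rotations:
  span BC: point load 169 at a = 4: Pab(L + b)/(6LEI) = 676/EI
  span BC: UDL 29.5: wL³/(24EI) = 629.3/EI
  relative rotation θ_0 = (0 + 1305)/EI = 1305/EI
A unit hogging moment at B produces rotation L₁/(3EI) + L₂/(3EI) = 5/EI.
Compatibility: M_B·(L₁+L₂)/(3EI) = θ_0, giving M_B = 261.1 kip·ft (hogging).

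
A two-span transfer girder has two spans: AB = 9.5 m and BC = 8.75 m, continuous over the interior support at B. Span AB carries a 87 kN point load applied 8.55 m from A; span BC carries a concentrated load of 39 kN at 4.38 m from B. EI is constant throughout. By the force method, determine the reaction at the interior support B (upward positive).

R_B = 112.6 kN

Take M_B as the redundant. Released structure: two simple spans AB and BC with a hinge at B.
Discontinuity in slope at B on the released structure — sum the simple-span end rotations:
  span AB: point load 87 at a = 8.55: Pab(L + a)/(6LEI) = 223.8/EI
  span BC: point load 39 at a = 4.38: Pab(L + b)/(6LEI) = 186.5/EI
  relative rotation θ_0 = (223.8 + 186.5)/EI = 410.3/EI
A unit hogging moment at B produces rotation L₁/(3EI) + L₂/(3EI) = 6.083/EI.
Compatibility: M_B·(L₁+L₂)/(3EI) = θ_0, giving M_B = 67.45 kN·m (hogging).
Span AB, ΣM about A with M_B applied at B: R_B^{AB}·9.5 = 743.9 + 67.45, so R_B^{AB} = 85.4 kN and R_A = 87 − 85.4 = 1.6 kN.
Span BC, ΣM about C: R_B^{BC}·8.75 = 170.4 + 67.45, so R_B^{BC} = 27.19 kN and R_C = 39 − 27.19 = 11.81 kN.
R_B = 85.4 + 27.19 = 112.6 kN.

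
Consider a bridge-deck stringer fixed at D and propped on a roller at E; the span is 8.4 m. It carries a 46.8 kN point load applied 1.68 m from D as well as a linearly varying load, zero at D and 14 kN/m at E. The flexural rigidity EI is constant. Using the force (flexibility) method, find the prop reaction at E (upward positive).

Take the reaction at E as the redundant and release it; the primary structure is a cantilever fixed at D.
Free-end deflection of the primary structure under the applied loading (downward +):
  point load 46.8 at a = 1.68: Pa²(3L − a)/(6EI) = 517.8/EI
  triangular load, peak 14 at the free end: 11w₀L⁴/(120EI) = 6389/EI
  δ_0 = 6907/EI
Tip deflection under a unit load at E: L³/(3EI) = 197.6/EI.
The prop prevents deflection at E: R_E = δ_0/δ_{EE} = 6907/197.6 = 34.96 kN.

R_E = 34.96 kN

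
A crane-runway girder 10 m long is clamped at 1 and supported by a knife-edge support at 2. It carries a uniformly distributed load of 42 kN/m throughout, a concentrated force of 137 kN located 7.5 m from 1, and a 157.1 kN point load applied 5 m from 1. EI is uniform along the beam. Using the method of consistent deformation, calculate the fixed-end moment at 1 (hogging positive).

M_1 = 980.1 kN·m

Release the roller at 2. Primary structure: cantilever fixed at 1.
Deflection at 2 on the released cantilever, summing each load's contribution:
  UDL 42: wL⁴/(8EI) = 52500/EI
  point load 137 at a = 7.5: Pa²(3L − a)/(6EI) = 28898/EI
  point load 157.1 at a = 5: Pa²(3L − a)/(6EI) = 16365/EI
  δ_0 = 97763/EI
Flexibility coefficient — unit upward force at 2: δ_{22} = L³/(3EI) = 333.3/EI.
Compatibility at 2: δ_0 − R_2·δ_{22} = 0, so R_2 = 97763/333.3 = 293.3 kN.
Moment equilibrium about 1: M_1 = Σ(load moments about 1) − R_2·L = 3913 − 293.3×10 = 980.1 kN·m.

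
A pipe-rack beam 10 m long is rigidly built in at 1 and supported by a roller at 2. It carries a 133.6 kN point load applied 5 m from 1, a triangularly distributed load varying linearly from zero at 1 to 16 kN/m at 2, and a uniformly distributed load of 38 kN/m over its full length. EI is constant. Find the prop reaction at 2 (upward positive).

R_2 = 228.2 kN

Choose R_2 as the redundant. The primary structure is the cantilever fixed at 1.
Downward deflection at the released point 2 due to the loads:
  point load 133.6 at a = 5: Pa²(3L − a)/(6EI) = 13917/EI
  triangular load, peak 16 at the free end: 11w₀L⁴/(120EI) = 14667/EI
  UDL 38: wL⁴/(8EI) = 47500/EI
  δ_0 = 76083/EI
Tip deflection under a unit load at 2: L³/(3EI) = 333.3/EI.
The prop prevents deflection at 2: R_2 = δ_0/δ_{22} = 76083/333.3 = 228.2 kN.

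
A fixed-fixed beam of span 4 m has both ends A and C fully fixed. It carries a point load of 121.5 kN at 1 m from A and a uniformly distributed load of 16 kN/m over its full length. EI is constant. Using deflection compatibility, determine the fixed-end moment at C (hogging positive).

Release both end moments; the primary structure is a simply-supported span AC with redundants M_A and M_C.
On the primary (simply-supported) span, the end slopes from the loading are:
  at A: point load 121.5 at a = 1: Pab(L + b)/(6LEI) = 106.3/EI
  at C: point load 121.5 at a = 1: Pab(L + a)/(6LEI) = 75.94/EI
  at A: UDL 16: wL³/(24EI) = 42.67/EI
  at C: UDL 16: wL³/(24EI) = 42.67/EI
  θ_A0 = 149/EI,  θ_C0 = 118.6/EI
Flexibility coefficients: a unit moment at one end gives L/(3EI) there and L/(6EI) at the far end, so f₁₁ = f₂₂ = 1.333/EI and f₁₂ = f₂₁ = 0.6667/EI.
Compatibility — zero rotation at each built-in end:
  1.333 M_A + 0.6667 M_C = 149
  0.6667 M_A + 1.333 M_C = 118.6
Solving the pair gives M_A = 89.68 kN·m and M_C = 44.11 kN·m (hogging).

M_C = 44.11 kN·m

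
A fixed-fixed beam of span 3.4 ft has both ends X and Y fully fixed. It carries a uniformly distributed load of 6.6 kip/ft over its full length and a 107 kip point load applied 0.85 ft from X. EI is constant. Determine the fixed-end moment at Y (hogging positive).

M_Y = 23.41 kip·ft

Take the two fixed-end moments M_X, M_Y as redundants; the released structure is the simple span XY.
Simple-span end rotations at X and Y under the given loads:
  at X: UDL 6.6: wL³/(24EI) = 10.81/EI
  at Y: UDL 6.6: wL³/(24EI) = 10.81/EI
  at X: point load 107 at a = 0.85: Pab(L + b)/(6LEI) = 67.64/EI
  at Y: point load 107 at a = 0.85: Pab(L + a)/(6LEI) = 48.32/EI
  θ_X0 = 78.45/EI,  θ_Y0 = 59.13/EI
Flexibility coefficients: a unit moment at one end gives L/(3EI) there and L/(6EI) at the far end, so f₁₁ = f₂₂ = 1.133/EI and f₁₂ = f₂₁ = 0.5667/EI.
Compatibility — zero rotation at each built-in end:
  1.133 M_X + 0.5667 M_Y = 78.45
  0.5667 M_X + 1.133 M_Y = 59.13
Solving the pair gives M_X = 57.52 kip·ft and M_Y = 23.41 kip·ft (hogging).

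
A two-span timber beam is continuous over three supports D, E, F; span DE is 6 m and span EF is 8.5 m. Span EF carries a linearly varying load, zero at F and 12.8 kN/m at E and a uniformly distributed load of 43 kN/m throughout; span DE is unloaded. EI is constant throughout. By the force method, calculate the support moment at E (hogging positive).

M_E = 263.8 kN·m

Take M_E as the redundant. Released structure: two simple spans DE and EF with a hinge at E.
Rotations at E on the released spans (each span's end-slope, ×1/EI):
  span EF: triangular load, peak 12.8: w₀L³/(45EI) = 174.7/EI
  span EF: UDL 43: wL³/(24EI) = 1100/EI
  relative rotation θ_0 = (0 + 1275)/EI = 1275/EI
A unit hogging moment at E produces rotation L₁/(3EI) + L₂/(3EI) = 4.833/EI.
Compatibility: M_E·(L₁+L₂)/(3EI) = θ_0, giving M_E = 263.8 kN·m (hogging).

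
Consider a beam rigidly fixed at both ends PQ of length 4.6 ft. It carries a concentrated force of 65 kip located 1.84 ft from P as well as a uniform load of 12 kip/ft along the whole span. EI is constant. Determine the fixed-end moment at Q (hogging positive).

M_Q = 49.86 kip·ft

Take the two fixed-end moments M_P, M_Q as redundants; the released structure is the simple span PQ.
On the primary (simply-supported) span, the end slopes from the loading are:
  at P: point load 65 at a = 1.84: Pab(L + b)/(6LEI) = 88.03/EI
  at Q: point load 65 at a = 1.84: Pab(L + a)/(6LEI) = 77.02/EI
  at P: UDL 12: wL³/(24EI) = 48.67/EI
  at Q: UDL 12: wL³/(24EI) = 48.67/EI
  θ_P0 = 136.7/EI,  θ_Q0 = 125.7/EI
Flexibility coefficients: a unit moment at one end gives L/(3EI) there and L/(6EI) at the far end, so f₁₁ = f₂₂ = 1.533/EI and f₁₂ = f₂₁ = 0.7667/EI.
Compatibility — zero rotation at each built-in end:
  1.533 M_P + 0.7667 M_Q = 136.7
  0.7667 M_P + 1.533 M_Q = 125.7
Solving the pair gives M_P = 64.22 kip·ft and M_Q = 49.86 kip·ft (hogging).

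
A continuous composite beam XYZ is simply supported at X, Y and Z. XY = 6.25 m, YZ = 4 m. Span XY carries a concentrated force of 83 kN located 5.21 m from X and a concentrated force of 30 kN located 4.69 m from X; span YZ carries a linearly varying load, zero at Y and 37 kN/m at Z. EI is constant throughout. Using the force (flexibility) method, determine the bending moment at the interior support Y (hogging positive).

Take M_Y as the redundant. Released structure: two simple spans XY and YZ with a hinge at Y.
End slopes at the hinge Y, treating each span as simply supported:
  span XY: point load 83 at a = 5.21: Pab(L + a)/(6LEI) = 137.4/EI
  span XY: point load 30 at a = 4.69: Pab(L + a)/(6LEI) = 64.03/EI
  span YZ: triangular load, peak 37: 7w₀L³/(360EI) = 46.04/EI
  relative rotation θ_0 = (201.5 + 46.04)/EI = 247.5/EI
A unit hogging moment at Y produces rotation L₁/(3EI) + L₂/(3EI) = 3.417/EI.
Compatibility: M_Y·(L₁+L₂)/(3EI) = θ_0, giving M_Y = 72.44 kN·m (hogging).

M_Y = 72.44 kN·m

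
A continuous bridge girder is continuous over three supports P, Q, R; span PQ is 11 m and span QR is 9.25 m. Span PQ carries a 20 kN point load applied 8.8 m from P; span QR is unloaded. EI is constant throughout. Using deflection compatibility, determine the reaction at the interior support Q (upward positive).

Release continuity at Q by inserting a hinge; the redundant is the internal moment M_Q. The primary structure is two simply-supported spans PQ and QR.
Discontinuity in slope at Q on the released structure — sum the simple-span end rotations:
  span PQ: point load 20 at a = 8.8: Pab(L + a)/(6LEI) = 116.2/EI
  relative rotation θ_0 = (116.2 + 0)/EI = 116.2/EI
A unit hogging moment at Q produces rotation L₁/(3EI) + L₂/(3EI) = 6.75/EI.
Compatibility: M_Q·(L₁+L₂)/(3EI) = θ_0, giving M_Q = 17.21 kN·m (hogging).
Span PQ, ΣM about P with M_Q applied at Q: R_Q^{PQ}·11 = 176 + 17.21, so R_Q^{PQ} = 17.56 kN and R_P = 20 − 17.56 = 2.436 kN.
Span QR, ΣM about R: R_Q^{QR}·9.25 = 0 + 17.21, so R_Q^{QR} = 1.86 kN and R_R = 0 − 1.86 = -1.86 kN.
R_Q = 17.56 + 1.86 = 19.42 kN.

R_Q = 19.42 kN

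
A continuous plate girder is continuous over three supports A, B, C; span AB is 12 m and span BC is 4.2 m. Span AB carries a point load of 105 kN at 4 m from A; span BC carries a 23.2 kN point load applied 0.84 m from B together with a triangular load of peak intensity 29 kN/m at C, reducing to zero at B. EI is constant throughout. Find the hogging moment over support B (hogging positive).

M_B = 149.6 kN·m

Insert a hinge at B; M_B is the redundant, and each span becomes simply supported.
Rotations at B on the released spans (each span's end-slope, ×1/EI):
  span AB: point load 105 at a = 4: Pab(L + a)/(6LEI) = 746.7/EI
  span BC: point load 23.2 at a = 0.84: Pab(L + b)/(6LEI) = 19.64/EI
  span BC: triangular load, peak 29: 7w₀L³/(360EI) = 41.78/EI
  relative rotation θ_0 = (746.7 + 61.42)/EI = 808.1/EI
A unit hogging moment at B produces rotation L₁/(3EI) + L₂/(3EI) = 5.4/EI.
Slope continuity at B: θ_0 = M_B·5.4/EI, so M_B = 808.1/5.4 = 149.6 kN·m (hogging).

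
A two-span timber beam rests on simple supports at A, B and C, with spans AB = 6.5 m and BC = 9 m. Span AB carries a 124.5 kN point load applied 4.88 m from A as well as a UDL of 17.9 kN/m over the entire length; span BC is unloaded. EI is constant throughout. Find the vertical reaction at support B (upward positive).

Insert a hinge at B; M_B is the redundant, and each span becomes simply supported.
End slopes at the hinge B, treating each span as simply supported:
  span AB: point load 124.5 at a = 4.88: Pab(L + a)/(6LEI) = 287.2/EI
  span AB: UDL 17.9: wL³/(24EI) = 204.8/EI
  relative rotation θ_0 = (492 + 0)/EI = 492/EI
A unit hogging moment at B produces rotation L₁/(3EI) + L₂/(3EI) = 5.167/EI.
Compatibility: M_B·(L₁+L₂)/(3EI) = θ_0, giving M_B = 95.23 kN·m (hogging).
Span AB, ΣM about A with M_B applied at B: R_B^{AB}·6.5 = 985.7 + 95.23, so R_B^{AB} = 166.3 kN and R_A = 240.8 − 166.3 = 74.55 kN.
Span BC, ΣM about C: R_B^{BC}·9 = 0 + 95.23, so R_B^{BC} = 10.58 kN and R_C = 0 − 10.58 = -10.58 kN.
R_B = 166.3 + 10.58 = 176.9 kN.

R_B = 176.9 kN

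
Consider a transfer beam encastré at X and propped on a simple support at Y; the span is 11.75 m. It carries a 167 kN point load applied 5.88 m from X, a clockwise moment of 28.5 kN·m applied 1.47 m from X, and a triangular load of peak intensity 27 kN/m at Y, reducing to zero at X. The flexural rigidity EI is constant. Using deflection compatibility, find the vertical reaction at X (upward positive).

R_X = 185.3 kN

Take the reaction at Y as the redundant and release it; the primary structure is a cantilever fixed at X.
Deflection at Y on the released cantilever, summing each load's contribution:
  point load 167 at a = 5.88: Pa²(3L − a)/(6EI) = 28263/EI
  clockwise couple 28.5 at a = 1.47: M₀a(2L − a)/(2EI) = 461.5/EI
  triangular load, peak 27 at the free end: 11w₀L⁴/(120EI) = 47177/EI
  δ_0 = 75901/EI
Flexibility coefficient — unit upward force at Y: δ_{YY} = L³/(3EI) = 540.7/EI.
The prop prevents deflection at Y: R_Y = δ_0/δ_{YY} = 75901/540.7 = 140.4 kN.
Vertical equilibrium: R_X = ΣP − R_Y = 325.6 − 140.4 = 185.3 kN.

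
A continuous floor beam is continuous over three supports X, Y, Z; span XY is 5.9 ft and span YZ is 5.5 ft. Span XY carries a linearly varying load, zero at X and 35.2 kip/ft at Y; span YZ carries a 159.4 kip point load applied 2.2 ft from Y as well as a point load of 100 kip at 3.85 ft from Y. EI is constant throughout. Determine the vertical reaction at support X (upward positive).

R_X = 7.544 kip

Insert a hinge at Y; M_Y is the redundant, and each span becomes simply supported.
Rotations at Y on the released spans (each span's end-slope, ×1/EI):
  span XY: triangular load, peak 35.2: w₀L³/(45EI) = 160.7/EI
  span YZ: point load 159.4 at a = 2.2: Pab(L + b)/(6LEI) = 308.6/EI
  span YZ: point load 100 at a = 3.85: Pab(L + b)/(6LEI) = 137.6/EI
  relative rotation θ_0 = (160.7 + 446.2)/EI = 606.9/EI
A unit hogging moment at Y produces rotation L₁/(3EI) + L₂/(3EI) = 3.8/EI.
Slope continuity at Y: θ_0 = M_Y·3.8/EI, so M_Y = 606.9/3.8 = 159.7 kip·ft (hogging).
Span XY, ΣM about X with M_Y applied at Y: R_Y^{XY}·5.9 = 408.4 + 159.7, so R_Y^{XY} = 96.3 kip and R_X = 103.8 − 96.3 = 7.544 kip.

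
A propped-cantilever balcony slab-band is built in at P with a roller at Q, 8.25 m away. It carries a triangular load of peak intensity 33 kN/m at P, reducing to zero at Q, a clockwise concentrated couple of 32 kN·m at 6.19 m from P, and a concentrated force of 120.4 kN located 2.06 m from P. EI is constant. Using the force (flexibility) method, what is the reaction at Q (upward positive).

Choose R_Q as the redundant. The primary structure is the cantilever fixed at P.
Deflection at Q on the released cantilever, summing each load's contribution:
  triangular load, peak 33 at the fixed end: w₀L⁴/(30EI) = 5096/EI
  clockwise couple 32 at a = 6.19: M₀a(2L − a)/(2EI) = 1021/EI
  point load 120.4 at a = 2.06: Pa²(3L − a)/(6EI) = 1932/EI
  δ_0 = 8049/EI
Tip deflection under a unit load at Q: L³/(3EI) = 187.2/EI.
The prop prevents deflection at Q: R_Q = δ_0/δ_{QQ} = 8049/187.2 = 43 kN.

R_Q = 43 kN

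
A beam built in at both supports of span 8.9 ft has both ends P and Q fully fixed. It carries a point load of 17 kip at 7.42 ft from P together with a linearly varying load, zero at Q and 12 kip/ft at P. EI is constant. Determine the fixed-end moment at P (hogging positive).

Release both end moments; the primary structure is a simply-supported span PQ with redundants M_P and M_Q.
On the primary (simply-supported) span, the end slopes from the loading are:
  at P: point load 17 at a = 7.42: Pab(L + b)/(6LEI) = 36.29/EI
  at Q: point load 17 at a = 7.42: Pab(L + a)/(6LEI) = 57.05/EI
  at P: triangular load, peak 12: w₀L³/(45EI) = 188/EI
  at Q: triangular load, peak 12: 7w₀L³/(360EI) = 164.5/EI
  θ_P0 = 224.3/EI,  θ_Q0 = 221.5/EI
Flexibility coefficients: a unit moment at one end gives L/(3EI) there and L/(6EI) at the far end, so f₁₁ = f₂₂ = 2.967/EI and f₁₂ = f₂₁ = 1.483/EI.
Compatibility — zero rotation at each built-in end:
  2.967 M_P + 1.483 M_Q = 224.3
  1.483 M_P + 2.967 M_Q = 221.5
Solving the pair gives M_P = 51.01 kip·ft and M_Q = 49.17 kip·ft (hogging).

M_P = 51.01 kip·ft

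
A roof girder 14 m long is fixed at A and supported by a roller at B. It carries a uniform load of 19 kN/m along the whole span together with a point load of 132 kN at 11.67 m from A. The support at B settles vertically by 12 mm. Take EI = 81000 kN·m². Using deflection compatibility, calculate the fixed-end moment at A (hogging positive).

M_A = 629.9 kN·m

Remove the prop at B; the released (primary) structure is a cantilever built in at A.
Downward deflection at the released point B due to the loads:
  UDL 19: wL⁴/(8EI) = 91238/EI
  point load 132 at a = 11.67: Pa²(3L − a)/(6EI) = 90873/EI
  δ_0 = 182111/EI
Flexibility coefficient — unit upward force at B: δ_{BB} = L³/(3EI) = 914.7/EI.
With EI = 81000 kN·m²: δ_0 = 2.2483 m and δ_{BB} = 0.011292 m/kN.
Compatibility — the beam at B must follow the support down by 0.012 m: δ_0 − R_B·δ_{BB} = 0.012, so R_B = (2.2483 − 0.012)/0.011292 = 198 kN.
Moment equilibrium about A: M_A = Σ(load moments about A) − R_B·L = 3402 − 198×14 = 629.9 kN·m.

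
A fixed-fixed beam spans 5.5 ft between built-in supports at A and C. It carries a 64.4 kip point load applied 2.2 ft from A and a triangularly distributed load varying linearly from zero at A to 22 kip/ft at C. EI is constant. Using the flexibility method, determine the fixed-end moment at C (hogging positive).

M_C = 67.28 kip·ft

Take the two fixed-end moments M_A, M_C as redundants; the released structure is the simple span AC.
On the primary (simply-supported) span, the end slopes from the loading are:
  at A: point load 64.4 at a = 2.2: Pab(L + b)/(6LEI) = 124.7/EI
  at C: point load 64.4 at a = 2.2: Pab(L + a)/(6LEI) = 109.1/EI
  at A: triangular load, peak 22: 7w₀L³/(360EI) = 71.17/EI
  at C: triangular load, peak 22: w₀L³/(45EI) = 81.34/EI
  θ_A0 = 195.8/EI,  θ_C0 = 190.4/EI
Flexibility coefficients: a unit moment at one end gives L/(3EI) there and L/(6EI) at the far end, so f₁₁ = f₂₂ = 1.833/EI and f₁₂ = f₂₁ = 0.9167/EI.
Compatibility — zero rotation at each built-in end:
  1.833 M_A + 0.9167 M_C = 195.8
  0.9167 M_A + 1.833 M_C = 190.4
Solving the pair gives M_A = 73.19 kip·ft and M_C = 67.28 kip·ft (hogging).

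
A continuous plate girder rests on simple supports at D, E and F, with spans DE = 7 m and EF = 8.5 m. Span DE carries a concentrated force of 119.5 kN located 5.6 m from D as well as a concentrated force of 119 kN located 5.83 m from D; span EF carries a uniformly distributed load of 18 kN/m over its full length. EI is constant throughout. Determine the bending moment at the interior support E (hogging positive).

Take M_E as the redundant. Released structure: two simple spans DE and EF with a hinge at E.
Rotations at E on the released spans (each span's end-slope, ×1/EI):
  span DE: point load 119.5 at a = 5.6: Pab(L + a)/(6LEI) = 281.1/EI
  span DE: point load 119 at a = 5.83: Pab(L + a)/(6LEI) = 248/EI
  span EF: UDL 18: wL³/(24EI) = 460.6/EI
  relative rotation θ_0 = (529 + 460.6)/EI = 989.6/EI
A unit hogging moment at E produces rotation L₁/(3EI) + L₂/(3EI) = 5.167/EI.
Compatibility: M_E·(L₁+L₂)/(3EI) = θ_0, giving M_E = 191.5 kN·m (hogging).

M_E = 191.5 kN·m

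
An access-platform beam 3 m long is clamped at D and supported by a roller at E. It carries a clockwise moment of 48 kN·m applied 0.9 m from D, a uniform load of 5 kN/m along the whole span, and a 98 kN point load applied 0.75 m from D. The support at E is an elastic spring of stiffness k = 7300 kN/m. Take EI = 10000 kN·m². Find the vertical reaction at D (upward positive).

Remove the prop at E; the released (primary) structure is a cantilever built in at D.
Primary-structure tip deflection at E by superposition:
  clockwise couple 48 at a = 0.9: M₀a(2L − a)/(2EI) = 110.2/EI
  UDL 5: wL⁴/(8EI) = 50.62/EI
  point load 98 at a = 0.75: Pa²(3L − a)/(6EI) = 75.8/EI
  δ_0 = 236.6/EI
Tip deflection under a unit load at E: L³/(3EI) = 9/EI.
With EI = 10000 kN·m²: δ_0 = 0.023658 m and δ_{EE} = 0.0009 m/kN.
Compatibility — the spring shortens by R_E/k under the reaction it provides: δ_0 − R_E·δ_{EE} = R_E/k. With 1/k = 0.000137 m/kN, R_E = δ_0 / (δ_{EE} + 1/k) = 0.023658 / (0.0009 + 0.000137) = 22.81 kN.
Vertical equilibrium: R_D = ΣP − R_E = 113 − 22.81 = 90.19 kN.

R_D = 90.19 kN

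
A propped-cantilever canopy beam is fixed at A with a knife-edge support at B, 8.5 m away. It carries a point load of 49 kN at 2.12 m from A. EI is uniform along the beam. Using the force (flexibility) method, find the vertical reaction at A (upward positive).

Remove the prop at B; the released (primary) structure is a cantilever built in at A.
Free-end deflection of the primary structure under the applied loading (downward +):
  point load 49 at a = 2.12: Pa²(3L − a)/(6EI) = 858.1/EI
Flexibility coefficient — unit upward force at B: δ_{BB} = L³/(3EI) = 204.7/EI.
Compatibility at B: δ_0 − R_B·δ_{BB} = 0, so R_B = 858.1/204.7 = 4.192 kN.
Vertical equilibrium: R_A = ΣP − R_B = 49 − 4.192 = 44.81 kN.

R_A = 44.81 kN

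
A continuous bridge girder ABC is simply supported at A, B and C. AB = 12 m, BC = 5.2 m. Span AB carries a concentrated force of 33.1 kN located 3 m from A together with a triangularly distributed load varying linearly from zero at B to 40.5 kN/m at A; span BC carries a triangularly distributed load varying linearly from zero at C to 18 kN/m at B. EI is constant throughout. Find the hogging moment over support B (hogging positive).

M_B = 279.6 kN·m

Take M_B as the redundant. Released structure: two simple spans AB and BC with a hinge at B.
Rotations at B on the released spans (each span's end-slope, ×1/EI):
  span AB: point load 33.1 at a = 3: Pab(L + a)/(6LEI) = 186.2/EI
  span AB: triangular load, peak 40.5: 7w₀L³/(360EI) = 1361/EI
  span BC: triangular load, peak 18: w₀L³/(45EI) = 56.24/EI
  relative rotation θ_0 = (1547 + 56.24)/EI = 1603/EI
A unit hogging moment at B produces rotation L₁/(3EI) + L₂/(3EI) = 5.733/EI.
Compatibility: M_B·(L₁+L₂)/(3EI) = θ_0, giving M_B = 279.6 kN·m (hogging).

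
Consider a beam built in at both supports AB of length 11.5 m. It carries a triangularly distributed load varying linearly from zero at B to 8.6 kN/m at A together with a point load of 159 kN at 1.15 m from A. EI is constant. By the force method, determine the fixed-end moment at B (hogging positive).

Release both end moments; the primary structure is a simply-supported span AB with redundants M_A and M_B.
End rotations of the released simple span under the applied load (×1/EI):
  at A: triangular load, peak 8.6: w₀L³/(45EI) = 290.7/EI
  at B: triangular load, peak 8.6: 7w₀L³/(360EI) = 254.3/EI
  at A: point load 159 at a = 1.15: Pab(L + b)/(6LEI) = 599.3/EI
  at B: point load 159 at a = 1.15: Pab(L + a)/(6LEI) = 347/EI
  θ_A0 = 889.9/EI,  θ_B0 = 601.3/EI
Flexibility coefficients: a unit moment at one end gives L/(3EI) there and L/(6EI) at the far end, so f₁₁ = f₂₂ = 3.833/EI and f₁₂ = f₂₁ = 1.917/EI.
Compatibility — zero rotation at each built-in end:
  3.833 M_A + 1.917 M_B = 889.9
  1.917 M_A + 3.833 M_B = 601.3
Solving the pair gives M_A = 205 kN·m and M_B = 54.37 kN·m (hogging).

M_B = 54.37 kN·m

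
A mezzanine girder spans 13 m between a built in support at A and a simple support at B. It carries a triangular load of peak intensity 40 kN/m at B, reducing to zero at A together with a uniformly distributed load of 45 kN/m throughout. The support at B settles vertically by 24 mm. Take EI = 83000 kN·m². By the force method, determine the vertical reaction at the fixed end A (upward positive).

Remove the prop at B; the released (primary) structure is a cantilever built in at A.
Deflection at B on the released cantilever, summing each load's contribution:
  triangular load, peak 40 at the free end: 11w₀L⁴/(120EI) = 104724/EI
  UDL 45: wL⁴/(8EI) = 160656/EI
  δ_0 = 265379/EI
Tip deflection under a unit load at B: L³/(3EI) = 732.3/EI.
With EI = 83000 kN·m²: δ_0 = 3.1973 m and δ_{BB} = 0.008823 m/kN.
Compatibility — the beam at B must follow the support down by 0.024 m: δ_0 − R_B·δ_{BB} = 0.024, so R_B = (3.1973 − 0.024)/0.008823 = 359.7 kN.
Vertical equilibrium: R_A = ΣP − R_B = 845 − 359.7 = 485.3 kN.

R_A = 485.3 kN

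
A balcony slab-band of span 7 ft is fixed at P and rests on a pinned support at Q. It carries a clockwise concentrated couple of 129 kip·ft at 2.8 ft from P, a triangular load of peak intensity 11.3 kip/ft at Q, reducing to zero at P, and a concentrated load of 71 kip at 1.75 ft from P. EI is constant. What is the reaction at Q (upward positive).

Remove the prop at Q; the released (primary) structure is a cantilever built in at P.
Downward deflection at the released point Q due to the loads:
  clockwise couple 129 at a = 2.8: M₀a(2L − a)/(2EI) = 2023/EI
  triangular load, peak 11.3 at the free end: 11w₀L⁴/(120EI) = 2487/EI
  point load 71 at a = 1.75: Pa²(3L − a)/(6EI) = 697.6/EI
  δ_0 = 5207/EI
Tip deflection under a unit load at Q: L³/(3EI) = 114.3/EI.
Compatibility at Q: δ_0 − R_Q·δ_{QQ} = 0, so R_Q = 5207/114.3 = 45.55 kip.

R_Q = 45.55 kip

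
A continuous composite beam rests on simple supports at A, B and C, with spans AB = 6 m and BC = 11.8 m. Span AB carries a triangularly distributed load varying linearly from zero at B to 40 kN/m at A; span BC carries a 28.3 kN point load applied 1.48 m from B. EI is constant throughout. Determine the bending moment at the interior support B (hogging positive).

Release continuity at B by inserting a hinge; the redundant is the internal moment M_B. The primary structure is two simply-supported spans AB and BC.
Rotations at B on the released spans (each span's end-slope, ×1/EI):
  span AB: triangular load, peak 40: 7w₀L³/(360EI) = 168/EI
  span BC: point load 28.3 at a = 1.48: Pab(L + b)/(6LEI) = 135/EI
  relative rotation θ_0 = (168 + 135)/EI = 303/EI
A unit hogging moment at B produces rotation L₁/(3EI) + L₂/(3EI) = 5.933/EI.
Compatibility: M_B·(L₁+L₂)/(3EI) = θ_0, giving M_B = 51.08 kN·m (hogging).

M_B = 51.08 kN·m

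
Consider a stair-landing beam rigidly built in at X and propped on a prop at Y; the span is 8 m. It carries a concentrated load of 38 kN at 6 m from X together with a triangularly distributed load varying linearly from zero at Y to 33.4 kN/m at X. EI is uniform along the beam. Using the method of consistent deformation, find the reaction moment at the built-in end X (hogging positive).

M_X = 178.1 kN·m

Remove the prop at Y; the released (primary) structure is a cantilever built in at X.
Primary-structure tip deflection at Y by superposition:
  point load 38 at a = 6: Pa²(3L − a)/(6EI) = 4104/EI
  triangular load, peak 33.4 at the fixed end: w₀L⁴/(30EI) = 4560/EI
  δ_0 = 8664/EI
Flexibility coefficient — unit upward force at Y: δ_{YY} = L³/(3EI) = 170.7/EI.
The prop prevents deflection at Y: R_Y = δ_0/δ_{YY} = 8664/170.7 = 50.77 kN.
Moment equilibrium about X: M_X = Σ(load moments about X) − R_Y·L = 584.3 − 50.77×8 = 178.1 kN·m.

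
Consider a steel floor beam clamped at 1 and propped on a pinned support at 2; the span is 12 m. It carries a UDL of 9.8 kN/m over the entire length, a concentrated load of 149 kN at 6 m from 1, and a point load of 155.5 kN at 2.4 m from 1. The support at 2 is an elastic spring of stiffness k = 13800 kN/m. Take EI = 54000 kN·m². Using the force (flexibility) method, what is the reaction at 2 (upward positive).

R_2 = 98.7 kN

Take the reaction at 2 as the redundant and release it; the primary structure is a cantilever fixed at 1.
Downward deflection at the released point 2 due to the loads:
  UDL 9.8: wL⁴/(8EI) = 25402/EI
  point load 149 at a = 6: Pa²(3L − a)/(6EI) = 26820/EI
  point load 155.5 at a = 2.4: Pa²(3L − a)/(6EI) = 5016/EI
  δ_0 = 57237/EI
Flexibility coefficient — unit upward force at 2: δ_{22} = L³/(3EI) = 576/EI.
With EI = 54000 kN·m²: δ_0 = 1.06 m and δ_{22} = 0.010667 m/kN.
Compatibility — the spring shortens by R_2/k under the reaction it provides: δ_0 − R_2·δ_{22} = R_2/k. With 1/k = 0.000072 m/kN, R_2 = δ_0 / (δ_{22} + 1/k) = 1.06 / (0.010667 + 0.000072) = 98.7 kN.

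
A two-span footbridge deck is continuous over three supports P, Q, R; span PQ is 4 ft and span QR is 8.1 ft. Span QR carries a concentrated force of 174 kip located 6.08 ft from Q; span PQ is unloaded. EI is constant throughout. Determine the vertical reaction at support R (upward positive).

R_R = 117 kip

Release continuity at Q by inserting a hinge; the redundant is the internal moment M_Q. The primary structure is two simply-supported spans PQ and QR.
Discontinuity in slope at Q on the released structure — sum the simple-span end rotations:
  span QR: point load 174 at a = 6.08: Pab(L + b)/(6LEI) = 445/EI
  relative rotation θ_0 = (0 + 445)/EI = 445/EI
A unit hogging moment at Q produces rotation L₁/(3EI) + L₂/(3EI) = 4.033/EI.
Slope continuity at Q: θ_0 = M_Q·4.033/EI, so M_Q = 445/4.033 = 110.3 kip·ft (hogging).
Span QR, ΣM about R: R_Q^{QR}·8.1 = 351.5 + 110.3, so R_Q^{QR} = 57.01 kip and R_R = 174 − 57.01 = 117 kip.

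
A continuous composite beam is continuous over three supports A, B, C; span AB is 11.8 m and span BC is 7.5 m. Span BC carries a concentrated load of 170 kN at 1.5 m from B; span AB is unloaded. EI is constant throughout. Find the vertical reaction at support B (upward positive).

R_B = 151.6 kN

Take M_B as the redundant. Released structure: two simple spans AB and BC with a hinge at B.
Rotations at B on the released spans (each span's end-slope, ×1/EI):
  span BC: point load 170 at a = 1.5: Pab(L + b)/(6LEI) = 459/EI
  relative rotation θ_0 = (0 + 459)/EI = 459/EI
A unit hogging moment at B produces rotation L₁/(3EI) + L₂/(3EI) = 6.433/EI.
Slope continuity at B: θ_0 = M_B·6.433/EI, so M_B = 459/6.433 = 71.35 kN·m (hogging).
Span AB, ΣM about A with M_B applied at B: R_B^{AB}·11.8 = 0 + 71.35, so R_B^{AB} = 6.046 kN and R_A = 0 − 6.046 = -6.046 kN.
Span BC, ΣM about C: R_B^{BC}·7.5 = 1020 + 71.35, so R_B^{BC} = 145.5 kN and R_C = 170 − 145.5 = 24.49 kN.
R_B = 6.046 + 145.5 = 151.6 kN.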